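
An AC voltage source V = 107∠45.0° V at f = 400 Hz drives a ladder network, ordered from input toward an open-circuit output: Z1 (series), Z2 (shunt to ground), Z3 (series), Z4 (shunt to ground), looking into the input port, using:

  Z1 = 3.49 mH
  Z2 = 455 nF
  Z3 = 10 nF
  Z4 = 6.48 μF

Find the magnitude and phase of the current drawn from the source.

Step 1 — Angular frequency: ω = 2π·f = 2π·400 = 2513 rad/s.
Step 2 — Component impedances:
  Z1: Z = jωL = j·2513·0.00349 = 0 + j8.771 Ω
  Z2: Z = 1/(jωC) = -j/(ω·C) = 0 - j874.5 Ω
  Z3: Z = 1/(jωC) = -j/(ω·C) = 0 - j3.979e+04 Ω
  Z4: Z = 1/(jωC) = -j/(ω·C) = 0 - j61.4 Ω
Step 3 — Ladder network (open output): work backward from the far end, alternating series and parallel combinations. Z_in = 0 - j846.9 Ω = 846.9∠-90.0° Ω.
Step 4 — Source phasor: V = 107∠45.0° V = 75.66 + j75.66 V.
Step 5 — Ohm's law: I = V / Z_total = (75.66 + j75.66) / (0 - j846.9) = -0.08934 + j0.08934 A.
Step 6 — Convert to polar: |I| = 0.1263 A, ∠I = 135.0°.

I = 0.1263∠135.0° A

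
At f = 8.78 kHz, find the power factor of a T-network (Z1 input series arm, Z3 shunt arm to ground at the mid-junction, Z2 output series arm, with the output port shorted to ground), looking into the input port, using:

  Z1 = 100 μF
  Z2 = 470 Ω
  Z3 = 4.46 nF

Step 1 — Angular frequency: ω = 2π·f = 2π·8780 = 5.517e+04 rad/s.
Step 2 — Component impedances:
  Z1: Z = 1/(jωC) = -j/(ω·C) = 0 - j0.1813 Ω
  Z2: Z = R = 470 Ω
  Z3: Z = 1/(jωC) = -j/(ω·C) = 0 - j4064 Ω
Step 3 — With the output port shorted to ground, the output series arm Z2 runs from the junction to ground; the shunt arm Z3 also runs from the junction to ground. They appear in parallel: Z3 || Z2 = 463.8 - j53.63 Ω.
Step 4 — Series with input arm Z1: Z_in = Z1 + (Z3 || Z2) = 463.8 - j53.81 Ω = 466.9∠-6.6° Ω.
Step 5 — Power factor: PF = cos(φ) = Re(Z)/|Z| = 463.8/466.91 = 0.9933.
Step 6 — Type: Im(Z) = -53.81 ⇒ leading (phase φ = -6.6°).

PF = 0.9933 (leading, φ = -6.6°)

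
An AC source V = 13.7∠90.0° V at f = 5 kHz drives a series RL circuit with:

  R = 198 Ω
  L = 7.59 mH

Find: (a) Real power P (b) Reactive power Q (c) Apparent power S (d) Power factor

Step 1 — Angular frequency: ω = 2π·f = 2π·5000 = 3.142e+04 rad/s.
Step 2 — Component impedances:
  R: Z = R = 198 Ω
  L: Z = jωL = j·3.142e+04·0.00759 = 0 + j238.4 Ω
Step 3 — Series combination: Z_total = R + L = 198 + j238.4 Ω = 309.9∠50.3° Ω.
Step 4 — Source phasor: V = 13.7∠90.0° V = 0 + j13.7 V.
Step 5 — Current: I = V / Z = 0.03401 + j0.02824 A = 0.0442∠39.7° A.
Step 6 — Complex power: S = V·I* = 0.3869 + j0.4659 VA.
Step 7 — Real power: P = Re(S) = 0.3869 W.
Step 8 — Reactive power: Q = Im(S) = 0.4659 VAR.
Step 9 — Apparent power: |S| = 0.6056 VA.
Step 10 — Power factor: PF = P/|S| = 0.6388 (lagging).

(a) P = 0.3869 W  (b) Q = 0.4659 VAR  (c) S = 0.6056 VA  (d) PF = 0.6388 (lagging)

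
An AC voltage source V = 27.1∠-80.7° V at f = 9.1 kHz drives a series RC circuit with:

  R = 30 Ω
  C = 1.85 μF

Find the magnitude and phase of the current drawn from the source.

Step 1 — Angular frequency: ω = 2π·f = 2π·9100 = 5.718e+04 rad/s.
Step 2 — Component impedances:
  R: Z = R = 30 Ω
  C: Z = 1/(jωC) = -j/(ω·C) = 0 - j9.454 Ω
Step 3 — Series combination: Z_total = R + C = 30 - j9.454 Ω = 31.45∠-17.5° Ω.
Step 4 — Source phasor: V = 27.1∠-80.7° V = 4.379 - j26.74 V.
Step 5 — Ohm's law: I = V / Z_total = (4.379 - j26.74) / (30 - j9.454) = 0.3883 - j0.7691 A.
Step 6 — Convert to polar: |I| = 0.8616 A, ∠I = -63.2°.

I = 0.8616∠-63.2° A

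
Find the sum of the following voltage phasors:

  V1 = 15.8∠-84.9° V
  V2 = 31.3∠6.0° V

Step 1 — Convert each phasor to rectangular form:
  V1 = 15.8·(cos(-84.9°) + j·sin(-84.9°)) = 1.405 - j15.74 V
  V2 = 31.3·(cos(6.0°) + j·sin(6.0°)) = 31.13 + j3.272 V
Step 2 — Sum components: V_total = 32.53 - j12.47 V.
Step 3 — Convert to polar: |V_total| = 34.84 V, ∠V_total = -21.0°.

V_total = 34.84∠-21.0° V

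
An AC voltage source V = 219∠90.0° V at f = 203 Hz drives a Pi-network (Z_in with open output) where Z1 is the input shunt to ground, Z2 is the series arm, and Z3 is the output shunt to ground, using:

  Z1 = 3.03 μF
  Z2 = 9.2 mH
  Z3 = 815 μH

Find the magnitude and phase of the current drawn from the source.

Step 1 — Angular frequency: ω = 2π·f = 2π·203 = 1275 rad/s.
Step 2 — Component impedances:
  Z1: Z = 1/(jωC) = -j/(ω·C) = 0 - j258.8 Ω
  Z2: Z = jωL = j·1275·0.0092 = 0 + j11.73 Ω
  Z3: Z = jωL = j·1275·0.000815 = 0 + j1.04 Ω
Step 3 — With open output, the series arm Z2 and the output shunt Z3 appear in series to ground: Z2 + Z3 = 0 + j12.77 Ω.
Step 4 — Parallel with input shunt Z1: Z_in = Z1 || (Z2 + Z3) = 0 + j13.44 Ω = 13.44∠90.0° Ω.
Step 5 — Source phasor: V = 219∠90.0° V = 0 + j219 V.
Step 6 — Ohm's law: I = V / Z_total = (0 + j219) / (0 + j13.44) = 16.3 A.
Step 7 — Convert to polar: |I| = 16.3 A, ∠I = -0.0°.

I = 16.3∠-0.0° A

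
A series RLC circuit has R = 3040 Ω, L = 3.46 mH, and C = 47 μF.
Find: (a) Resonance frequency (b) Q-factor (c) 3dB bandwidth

Step 1 — Resonance: ω₀ = 1/√(LC) = 1/√(0.00346·4.7e-05) = 2480 rad/s.
Step 2 — f₀ = ω₀/(2π) = 394.7 Hz.
Step 3 — Series Q: Q = ω₀L/R = 2480·0.00346/3040 = 0.002822.
Step 4 — Bandwidth: Δω = ω₀/Q = 8.786e+05 rad/s; BW = Δω/(2π) = 1.398e+05 Hz.

(a) f₀ = 394.7 Hz  (b) Q = 0.002822  (c) BW = 1.398e+05 Hz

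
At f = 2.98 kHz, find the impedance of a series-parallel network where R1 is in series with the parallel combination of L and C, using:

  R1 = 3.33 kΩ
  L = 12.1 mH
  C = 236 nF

Step 1 — Angular frequency: ω = 2π·f = 2π·2980 = 1.872e+04 rad/s.
Step 2 — Component impedances:
  R1: Z = R = 3330 Ω
  L: Z = jωL = j·1.872e+04·0.0121 = 0 + j226.6 Ω
  C: Z = 1/(jωC) = -j/(ω·C) = 0 - j226.3 Ω
Step 3 — Parallel branch: L || C = 1/(1/L + 1/C) = 0 - j2.008e+05 Ω.
Step 4 — Series with R1: Z_total = R1 + (L || C) = 3330 - j2.008e+05 Ω = 2.009e+05∠-89.1° Ω.

Z = 3330 - j2.008e+05 Ω = 2.009e+05∠-89.1° Ω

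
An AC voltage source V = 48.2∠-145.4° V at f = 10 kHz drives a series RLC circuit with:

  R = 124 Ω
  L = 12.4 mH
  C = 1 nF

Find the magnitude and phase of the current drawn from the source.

Step 1 — Angular frequency: ω = 2π·f = 2π·1e+04 = 6.283e+04 rad/s.
Step 2 — Component impedances:
  R: Z = R = 124 Ω
  L: Z = jωL = j·6.283e+04·0.0124 = 0 + j779.1 Ω
  C: Z = 1/(jωC) = -j/(ω·C) = 0 - j1.592e+04 Ω
Step 3 — Series combination: Z_total = R + L + C = 124 - j1.514e+04 Ω = 1.514e+04∠-89.5° Ω.
Step 4 — Source phasor: V = 48.2∠-145.4° V = -39.68 - j27.37 V.
Step 5 — Ohm's law: I = V / Z_total = (-39.68 - j27.37) / (124 - j1.514e+04) = 0.001787 - j0.002636 A.
Step 6 — Convert to polar: |I| = 0.003184 A, ∠I = -55.9°.

I = 0.003184∠-55.9° A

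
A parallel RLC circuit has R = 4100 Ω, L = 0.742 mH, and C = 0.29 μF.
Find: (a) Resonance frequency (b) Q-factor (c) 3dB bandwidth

Step 1 — Resonance: ω₀ = 1/√(LC) = 1/√(0.000742·2.9e-07) = 6.817e+04 rad/s.
Step 2 — f₀ = ω₀/(2π) = 1.085e+04 Hz.
Step 3 — Parallel Q: Q = R/(ω₀L) = 4100/(6.817e+04·0.000742) = 81.06.
Step 4 — Bandwidth: Δω = ω₀/Q = 841 rad/s; BW = Δω/(2π) = 133.9 Hz.

(a) f₀ = 1.085e+04 Hz  (b) Q = 81.06  (c) BW = 133.9 Hz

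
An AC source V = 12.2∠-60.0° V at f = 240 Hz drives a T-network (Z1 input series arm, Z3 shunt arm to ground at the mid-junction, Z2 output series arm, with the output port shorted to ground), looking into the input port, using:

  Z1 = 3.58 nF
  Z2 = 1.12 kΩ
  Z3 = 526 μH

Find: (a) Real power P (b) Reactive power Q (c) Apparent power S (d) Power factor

Step 1 — Angular frequency: ω = 2π·f = 2π·240 = 1508 rad/s.
Step 2 — Component impedances:
  Z1: Z = 1/(jωC) = -j/(ω·C) = 0 - j1.852e+05 Ω
  Z2: Z = R = 1120 Ω
  Z3: Z = jωL = j·1508·0.000526 = 0 + j0.7932 Ω
Step 3 — With the output port shorted to ground, the output series arm Z2 runs from the junction to ground; the shunt arm Z3 also runs from the junction to ground. They appear in parallel: Z3 || Z2 = 0.0005617 + j0.7932 Ω.
Step 4 — Series with input arm Z1: Z_in = Z1 + (Z3 || Z2) = 0.0005617 - j1.852e+05 Ω = 1.852e+05∠-90.0° Ω.
Step 5 — Source phasor: V = 12.2∠-60.0° V = 6.1 - j10.57 V.
Step 6 — Current: I = V / Z = 5.704e-05 + j3.293e-05 A = 6.586e-05∠30.0° A.
Step 7 — Complex power: S = V·I* = 2.437e-12 - j0.0008035 VA.
Step 8 — Real power: P = Re(S) = 2.437e-12 W.
Step 9 — Reactive power: Q = Im(S) = -0.0008035 VAR.
Step 10 — Apparent power: |S| = 0.0008035 VA.
Step 11 — Power factor: PF = P/|S| = 3.033e-09 (leading).

(a) P = 2.437e-12 W  (b) Q = -0.0008035 VAR  (c) S = 0.0008035 VA  (d) PF = 3.033e-09 (leading)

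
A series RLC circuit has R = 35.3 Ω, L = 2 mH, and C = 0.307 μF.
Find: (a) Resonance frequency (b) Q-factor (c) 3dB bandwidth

Step 1 — Resonance: ω₀ = 1/√(LC) = 1/√(0.002·3.07e-07) = 4.036e+04 rad/s.
Step 2 — f₀ = ω₀/(2π) = 6423 Hz.
Step 3 — Series Q: Q = ω₀L/R = 4.036e+04·0.002/35.3 = 2.286.
Step 4 — Bandwidth: Δω = ω₀/Q = 1.765e+04 rad/s; BW = Δω/(2π) = 2809 Hz.

(a) f₀ = 6423 Hz  (b) Q = 2.286  (c) BW = 2809 Hz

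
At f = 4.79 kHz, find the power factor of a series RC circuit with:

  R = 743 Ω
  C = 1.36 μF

Step 1 — Angular frequency: ω = 2π·f = 2π·4790 = 3.01e+04 rad/s.
Step 2 — Component impedances:
  R: Z = R = 743 Ω
  C: Z = 1/(jωC) = -j/(ω·C) = 0 - j24.43 Ω
Step 3 — Series combination: Z_total = R + C = 743 - j24.43 Ω = 743.4∠-1.9° Ω.
Step 4 — Power factor: PF = cos(φ) = Re(Z)/|Z| = 743/743.4 = 0.9995.
Step 5 — Type: Im(Z) = -24.43 ⇒ leading (phase φ = -1.9°).

PF = 0.9995 (leading, φ = -1.9°)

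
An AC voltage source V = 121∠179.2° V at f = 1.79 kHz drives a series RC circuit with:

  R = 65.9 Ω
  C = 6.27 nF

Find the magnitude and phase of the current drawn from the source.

Step 1 — Angular frequency: ω = 2π·f = 2π·1790 = 1.125e+04 rad/s.
Step 2 — Component impedances:
  R: Z = R = 65.9 Ω
  C: Z = 1/(jωC) = -j/(ω·C) = 0 - j1.418e+04 Ω
Step 3 — Series combination: Z_total = R + C = 65.9 - j1.418e+04 Ω = 1.418e+04∠-89.7° Ω.
Step 4 — Source phasor: V = 121∠179.2° V = -121 + j1.689 V.
Step 5 — Ohm's law: I = V / Z_total = (-121 + j1.689) / (65.9 - j1.418e+04) = -0.0001588 - j0.008531 A.
Step 6 — Convert to polar: |I| = 0.008533 A, ∠I = -91.1°.

I = 0.008533∠-91.1° A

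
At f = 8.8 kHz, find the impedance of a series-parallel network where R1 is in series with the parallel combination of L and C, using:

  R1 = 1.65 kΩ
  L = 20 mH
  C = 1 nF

Step 1 — Angular frequency: ω = 2π·f = 2π·8800 = 5.529e+04 rad/s.
Step 2 — Component impedances:
  R1: Z = R = 1650 Ω
  L: Z = jωL = j·5.529e+04·0.02 = 0 + j1106 Ω
  C: Z = 1/(jωC) = -j/(ω·C) = 0 - j1.809e+04 Ω
Step 3 — Parallel branch: L || C = 1/(1/L + 1/C) = 0 + j1178 Ω.
Step 4 — Series with R1: Z_total = R1 + (L || C) = 1650 + j1178 Ω = 2027∠35.5° Ω.

Z = 1650 + j1178 Ω = 2027∠35.5° Ω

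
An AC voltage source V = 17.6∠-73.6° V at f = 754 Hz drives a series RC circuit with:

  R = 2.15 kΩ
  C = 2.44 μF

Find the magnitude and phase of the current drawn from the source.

Step 1 — Angular frequency: ω = 2π·f = 2π·754 = 4738 rad/s.
Step 2 — Component impedances:
  R: Z = R = 2150 Ω
  C: Z = 1/(jωC) = -j/(ω·C) = 0 - j86.51 Ω
Step 3 — Series combination: Z_total = R + C = 2150 - j86.51 Ω = 2152∠-2.3° Ω.
Step 4 — Source phasor: V = 17.6∠-73.6° V = 4.969 - j16.88 V.
Step 5 — Ohm's law: I = V / Z_total = (4.969 - j16.88) / (2150 - j86.51) = 0.002623 - j0.007747 A.
Step 6 — Convert to polar: |I| = 0.008179 A, ∠I = -71.3°.

I = 0.008179∠-71.3° A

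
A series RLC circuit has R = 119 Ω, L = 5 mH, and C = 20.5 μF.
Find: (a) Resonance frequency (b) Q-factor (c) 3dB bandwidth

Step 1 — Resonance condition Im(Z)=0 gives ω₀ = 1/√(LC).
Step 2 — ω₀ = 1/√(0.005·2.05e-05) = 3123 rad/s.
Step 3 — f₀ = ω₀/(2π) = 497.1 Hz.
Step 4 — Series Q: Q = ω₀L/R = 3123·0.005/119 = 0.1312.
Step 5 — 3dB bandwidth: Δω = ω₀/Q = 2.38e+04 rad/s; BW = Δω/(2π) = 3788 Hz.

(a) f₀ = 497.1 Hz  (b) Q = 0.1312  (c) BW = 3788 Hz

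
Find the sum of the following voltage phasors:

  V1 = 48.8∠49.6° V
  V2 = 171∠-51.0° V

Step 1 — Convert each phasor to rectangular form:
  V1 = 48.8·(cos(49.6°) + j·sin(49.6°)) = 31.63 + j37.16 V
  V2 = 171·(cos(-51.0°) + j·sin(-51.0°)) = 107.6 - j132.9 V
Step 2 — Sum components: V_total = 139.2 - j95.73 V.
Step 3 — Convert to polar: |V_total| = 169 V, ∠V_total = -34.5°.

V_total = 169∠-34.5° V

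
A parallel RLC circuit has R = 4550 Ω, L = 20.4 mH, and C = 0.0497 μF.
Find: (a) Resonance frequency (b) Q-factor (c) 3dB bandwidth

Step 1 — Resonance: ω₀ = 1/√(LC) = 1/√(0.0204·4.97e-08) = 3.141e+04 rad/s.
Step 2 — f₀ = ω₀/(2π) = 4998 Hz.
Step 3 — Parallel Q: Q = R/(ω₀L) = 4550/(3.141e+04·0.0204) = 7.102.
Step 4 — Bandwidth: Δω = ω₀/Q = 4422 rad/s; BW = Δω/(2π) = 703.8 Hz.

(a) f₀ = 4998 Hz  (b) Q = 7.102  (c) BW = 703.8 Hz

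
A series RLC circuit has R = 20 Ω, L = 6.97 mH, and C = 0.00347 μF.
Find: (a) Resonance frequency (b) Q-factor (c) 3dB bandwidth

Step 1 — Resonance: ω₀ = 1/√(LC) = 1/√(0.00697·3.47e-09) = 2.033e+05 rad/s.
Step 2 — f₀ = ω₀/(2π) = 3.236e+04 Hz.
Step 3 — Series Q: Q = ω₀L/R = 2.033e+05·0.00697/20 = 70.86.
Step 4 — Bandwidth: Δω = ω₀/Q = 2869 rad/s; BW = Δω/(2π) = 456.7 Hz.

(a) f₀ = 3.236e+04 Hz  (b) Q = 70.86  (c) BW = 456.7 Hz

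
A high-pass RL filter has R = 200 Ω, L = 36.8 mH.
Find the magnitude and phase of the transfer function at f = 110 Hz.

Step 1 — Angular frequency: ω = 2π·110 = 691.2 rad/s.
Step 2 — Transfer function: H(jω) = jωL/(R + jωL).
Step 3 — Numerator jωL = j·25.43; denominator R + jωL = 200 + j25.43.
Step 4 — H = 0.01592 + j0.1251.
Step 5 — Magnitude: |H| = 0.1262 (-18.0 dB); phase: φ = 82.8°.

|H| = 0.1262 (-18.0 dB), φ = 82.8°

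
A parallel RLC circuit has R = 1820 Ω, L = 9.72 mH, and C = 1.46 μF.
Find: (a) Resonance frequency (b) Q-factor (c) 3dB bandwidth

Step 1 — Resonance: ω₀ = 1/√(LC) = 1/√(0.00972·1.46e-06) = 8394 rad/s.
Step 2 — f₀ = ω₀/(2π) = 1336 Hz.
Step 3 — Parallel Q: Q = R/(ω₀L) = 1820/(8394·0.00972) = 22.31.
Step 4 — Bandwidth: Δω = ω₀/Q = 376.3 rad/s; BW = Δω/(2π) = 59.9 Hz.

(a) f₀ = 1336 Hz  (b) Q = 22.31  (c) BW = 59.9 Hz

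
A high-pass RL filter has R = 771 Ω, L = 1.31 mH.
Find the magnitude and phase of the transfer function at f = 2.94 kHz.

Step 1 — Angular frequency: ω = 2π·2940 = 1.847e+04 rad/s.
Step 2 — Transfer function: H(jω) = jωL/(R + jωL).
Step 3 — Numerator jωL = j·24.2; denominator R + jωL = 771 + j24.2.
Step 4 — H = 0.0009841 + j0.03136.
Step 5 — Magnitude: |H| = 0.03137 (-30.1 dB); phase: φ = 88.2°.

|H| = 0.03137 (-30.1 dB), φ = 88.2°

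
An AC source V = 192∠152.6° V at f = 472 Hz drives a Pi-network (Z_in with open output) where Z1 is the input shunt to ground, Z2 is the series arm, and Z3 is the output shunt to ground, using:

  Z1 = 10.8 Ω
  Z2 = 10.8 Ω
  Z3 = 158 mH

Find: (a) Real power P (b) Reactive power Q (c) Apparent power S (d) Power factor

Step 1 — Angular frequency: ω = 2π·f = 2π·472 = 2966 rad/s.
Step 2 — Component impedances:
  Z1: Z = R = 10.8 Ω
  Z2: Z = R = 10.8 Ω
  Z3: Z = jωL = j·2966·0.158 = 0 + j468.6 Ω
Step 3 — With open output, the series arm Z2 and the output shunt Z3 appear in series to ground: Z2 + Z3 = 10.8 + j468.6 Ω.
Step 4 — Parallel with input shunt Z1: Z_in = Z1 || (Z2 + Z3) = 10.79 + j0.2484 Ω = 10.79∠1.3° Ω.
Step 5 — Source phasor: V = 192∠152.6° V = -170.5 + j88.36 V.
Step 6 — Current: I = V / Z = -15.6 + j8.549 A = 17.79∠151.3° A.
Step 7 — Complex power: S = V·I* = 3415 + j78.63 VA.
Step 8 — Real power: P = Re(S) = 3415 W.
Step 9 — Reactive power: Q = Im(S) = 78.63 VAR.
Step 10 — Apparent power: |S| = 3416 VA.
Step 11 — Power factor: PF = P/|S| = 0.9997 (lagging).

(a) P = 3415 W  (b) Q = 78.63 VAR  (c) S = 3416 VA  (d) PF = 0.9997 (lagging)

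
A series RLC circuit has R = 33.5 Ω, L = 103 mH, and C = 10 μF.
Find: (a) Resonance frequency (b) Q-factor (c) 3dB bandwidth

Step 1 — Resonance: ω₀ = 1/√(LC) = 1/√(0.103·1e-05) = 985.3 rad/s.
Step 2 — f₀ = ω₀/(2π) = 156.8 Hz.
Step 3 — Series Q: Q = ω₀L/R = 985.3·0.103/33.5 = 3.03.
Step 4 — Bandwidth: Δω = ω₀/Q = 325.2 rad/s; BW = Δω/(2π) = 51.76 Hz.

(a) f₀ = 156.8 Hz  (b) Q = 3.03  (c) BW = 51.76 Hz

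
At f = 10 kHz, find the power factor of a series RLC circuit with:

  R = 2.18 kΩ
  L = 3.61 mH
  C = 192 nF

Step 1 — Angular frequency: ω = 2π·f = 2π·1e+04 = 6.283e+04 rad/s.
Step 2 — Component impedances:
  R: Z = R = 2180 Ω
  L: Z = jωL = j·6.283e+04·0.00361 = 0 + j226.8 Ω
  C: Z = 1/(jωC) = -j/(ω·C) = 0 - j82.89 Ω
Step 3 — Series combination: Z_total = R + L + C = 2180 + j143.9 Ω = 2185∠3.8° Ω.
Step 4 — Power factor: PF = cos(φ) = Re(Z)/|Z| = 2180/2184.7 = 0.9978.
Step 5 — Type: Im(Z) = 143.9 ⇒ lagging (phase φ = 3.8°).

PF = 0.9978 (lagging, φ = 3.8°)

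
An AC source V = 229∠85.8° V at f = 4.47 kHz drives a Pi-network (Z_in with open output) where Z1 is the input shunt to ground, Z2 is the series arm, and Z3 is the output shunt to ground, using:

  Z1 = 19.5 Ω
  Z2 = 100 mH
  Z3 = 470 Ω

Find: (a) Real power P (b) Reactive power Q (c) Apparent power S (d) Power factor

Step 1 — Angular frequency: ω = 2π·f = 2π·4470 = 2.809e+04 rad/s.
Step 2 — Component impedances:
  Z1: Z = R = 19.5 Ω
  Z2: Z = jωL = j·2.809e+04·0.1 = 0 + j2809 Ω
  Z3: Z = R = 470 Ω
Step 3 — With open output, the series arm Z2 and the output shunt Z3 appear in series to ground: Z2 + Z3 = 470 + j2809 Ω.
Step 4 — Parallel with input shunt Z1: Z_in = Z1 || (Z2 + Z3) = 19.48 + j0.1314 Ω = 19.48∠0.4° Ω.
Step 5 — Source phasor: V = 229∠85.8° V = 16.77 + j228.4 V.
Step 6 — Current: I = V / Z = 0.9402 + j11.72 A = 11.76∠85.4° A.
Step 7 — Complex power: S = V·I* = 2692 + j18.16 VA.
Step 8 — Real power: P = Re(S) = 2692 W.
Step 9 — Reactive power: Q = Im(S) = 18.16 VAR.
Step 10 — Apparent power: |S| = 2692 VA.
Step 11 — Power factor: PF = P/|S| = 1 (lagging).

(a) P = 2692 W  (b) Q = 18.16 VAR  (c) S = 2692 VA  (d) PF = 1 (lagging)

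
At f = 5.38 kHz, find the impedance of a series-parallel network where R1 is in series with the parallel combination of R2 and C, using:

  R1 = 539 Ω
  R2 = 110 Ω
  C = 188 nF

Step 1 — Angular frequency: ω = 2π·f = 2π·5380 = 3.38e+04 rad/s.
Step 2 — Component impedances:
  R1: Z = R = 539 Ω
  R2: Z = R = 110 Ω
  C: Z = 1/(jωC) = -j/(ω·C) = 0 - j157.4 Ω
Step 3 — Parallel branch: R2 || C = 1/(1/R2 + 1/C) = 73.89 - j51.65 Ω.
Step 4 — Series with R1: Z_total = R1 + (R2 || C) = 612.9 - j51.65 Ω = 615.1∠-4.8° Ω.

Z = 612.9 - j51.65 Ω = 615.1∠-4.8° Ω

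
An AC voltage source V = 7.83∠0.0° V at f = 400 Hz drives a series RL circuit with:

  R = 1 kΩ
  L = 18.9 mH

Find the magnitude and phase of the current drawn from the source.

Step 1 — Angular frequency: ω = 2π·f = 2π·400 = 2513 rad/s.
Step 2 — Component impedances:
  R: Z = R = 1000 Ω
  L: Z = jωL = j·2513·0.0189 = 0 + j47.5 Ω
Step 3 — Series combination: Z_total = R + L = 1000 + j47.5 Ω = 1001∠2.7° Ω.
Step 4 — Source phasor: V = 7.83∠0.0° V = 7.83 V.
Step 5 — Ohm's law: I = V / Z_total = (7.83) / (1000 + j47.5) = 0.007812 - j0.0003711 A.
Step 6 — Convert to polar: |I| = 0.007821 A, ∠I = -2.7°.

I = 0.007821∠-2.7° A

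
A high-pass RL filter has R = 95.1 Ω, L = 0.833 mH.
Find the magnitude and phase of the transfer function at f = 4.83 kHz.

Step 1 — Angular frequency: ω = 2π·4830 = 3.035e+04 rad/s.
Step 2 — Transfer function: H(jω) = jωL/(R + jωL).
Step 3 — Numerator jωL = j·25.28; denominator R + jωL = 95.1 + j25.28.
Step 4 — H = 0.066 + j0.2483.
Step 5 — Magnitude: |H| = 0.2569 (-11.8 dB); phase: φ = 75.1°.

|H| = 0.2569 (-11.8 dB), φ = 75.1°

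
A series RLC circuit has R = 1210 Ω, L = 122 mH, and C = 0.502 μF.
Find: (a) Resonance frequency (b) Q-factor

Step 1 — Resonance condition Im(Z)=0 gives ω₀ = 1/√(LC).
Step 2 — ω₀ = 1/√(0.122·5.02e-07) = 4041 rad/s.
Step 3 — f₀ = ω₀/(2π) = 643.1 Hz.
Step 4 — Series Q: Q = ω₀L/R = 4041·0.122/1210 = 0.4074.

(a) f₀ = 643.1 Hz  (b) Q = 0.4074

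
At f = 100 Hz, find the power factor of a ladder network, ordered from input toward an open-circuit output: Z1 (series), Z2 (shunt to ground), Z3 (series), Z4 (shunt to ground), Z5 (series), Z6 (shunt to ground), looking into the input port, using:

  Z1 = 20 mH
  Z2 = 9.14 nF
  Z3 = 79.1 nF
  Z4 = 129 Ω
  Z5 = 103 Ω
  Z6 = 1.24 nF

Step 1 — Angular frequency: ω = 2π·f = 2π·100 = 628.3 rad/s.
Step 2 — Component impedances:
  Z1: Z = jωL = j·628.3·0.02 = 0 + j12.57 Ω
  Z2: Z = 1/(jωC) = -j/(ω·C) = 0 - j1.741e+05 Ω
  Z3: Z = 1/(jωC) = -j/(ω·C) = 0 - j2.012e+04 Ω
  Z4: Z = R = 129 Ω
  Z5: Z = R = 103 Ω
  Z6: Z = 1/(jωC) = -j/(ω·C) = 0 - j1.284e+06 Ω
Step 3 — Ladder network (open output): work backward from the far end, alternating series and parallel combinations. Z_in = 103.7 - j1.802e+04 Ω = 1.802e+04∠-89.7° Ω.
Step 4 — Power factor: PF = cos(φ) = Re(Z)/|Z| = 103.66/18024 = 0.005751.
Step 5 — Type: Im(Z) = -1.802e+04 ⇒ leading (phase φ = -89.7°).

PF = 0.005751 (leading, φ = -89.7°)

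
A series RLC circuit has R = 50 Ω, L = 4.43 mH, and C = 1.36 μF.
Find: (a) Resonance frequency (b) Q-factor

Step 1 — Resonance condition Im(Z)=0 gives ω₀ = 1/√(LC).
Step 2 — ω₀ = 1/√(0.00443·1.36e-06) = 1.288e+04 rad/s.
Step 3 — f₀ = ω₀/(2π) = 2050 Hz.
Step 4 — Series Q: Q = ω₀L/R = 1.288e+04·0.00443/50 = 1.141.

(a) f₀ = 2050 Hz  (b) Q = 1.141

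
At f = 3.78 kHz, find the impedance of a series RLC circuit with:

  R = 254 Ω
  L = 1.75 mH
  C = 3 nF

Step 1 — Angular frequency: ω = 2π·f = 2π·3780 = 2.375e+04 rad/s.
Step 2 — Component impedances:
  R: Z = R = 254 Ω
  L: Z = jωL = j·2.375e+04·0.00175 = 0 + j41.56 Ω
  C: Z = 1/(jωC) = -j/(ω·C) = 0 - j1.403e+04 Ω
Step 3 — Series combination: Z_total = R + L + C = 254 - j1.399e+04 Ω = 1.4e+04∠-89.0° Ω.

Z = 254 - j1.399e+04 Ω = 1.4e+04∠-89.0° Ω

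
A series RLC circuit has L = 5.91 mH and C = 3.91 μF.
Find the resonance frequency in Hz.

Step 1 — Resonance condition Im(Z)=0 gives ω₀ = 1/√(LC).
Step 2 — ω₀ = 1/√(0.00591·3.91e-06) = 6578 rad/s.
Step 3 — f₀ = ω₀/(2π) = 1047 Hz.

f₀ = 1047 Hz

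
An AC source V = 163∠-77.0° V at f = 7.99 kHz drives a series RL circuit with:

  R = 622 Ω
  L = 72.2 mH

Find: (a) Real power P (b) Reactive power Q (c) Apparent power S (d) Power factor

Step 1 — Angular frequency: ω = 2π·f = 2π·7990 = 5.02e+04 rad/s.
Step 2 — Component impedances:
  R: Z = R = 622 Ω
  L: Z = jωL = j·5.02e+04·0.0722 = 0 + j3625 Ω
Step 3 — Series combination: Z_total = R + L = 622 + j3625 Ω = 3678∠80.3° Ω.
Step 4 — Source phasor: V = 163∠-77.0° V = 36.67 - j158.8 V.
Step 5 — Current: I = V / Z = -0.04088 - j0.01713 A = 0.04432∠-157.3° A.
Step 6 — Complex power: S = V·I* = 1.222 + j7.12 VA.
Step 7 — Real power: P = Re(S) = 1.222 W.
Step 8 — Reactive power: Q = Im(S) = 7.12 VAR.
Step 9 — Apparent power: |S| = 7.225 VA.
Step 10 — Power factor: PF = P/|S| = 0.1691 (lagging).

(a) P = 1.222 W  (b) Q = 7.12 VAR  (c) S = 7.225 VA  (d) PF = 0.1691 (lagging)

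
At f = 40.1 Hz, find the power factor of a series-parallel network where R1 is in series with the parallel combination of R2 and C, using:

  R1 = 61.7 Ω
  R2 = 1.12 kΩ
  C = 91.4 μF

Step 1 — Angular frequency: ω = 2π·f = 2π·40.1 = 252 rad/s.
Step 2 — Component impedances:
  R1: Z = R = 61.7 Ω
  R2: Z = R = 1120 Ω
  C: Z = 1/(jωC) = -j/(ω·C) = 0 - j43.42 Ω
Step 3 — Parallel branch: R2 || C = 1/(1/R2 + 1/C) = 1.681 - j43.36 Ω.
Step 4 — Series with R1: Z_total = R1 + (R2 || C) = 63.38 - j43.36 Ω = 76.79∠-34.4° Ω.
Step 5 — Power factor: PF = cos(φ) = Re(Z)/|Z| = 63.38/76.79 = 0.8254.
Step 6 — Type: Im(Z) = -43.36 ⇒ leading (phase φ = -34.4°).

PF = 0.8254 (leading, φ = -34.4°)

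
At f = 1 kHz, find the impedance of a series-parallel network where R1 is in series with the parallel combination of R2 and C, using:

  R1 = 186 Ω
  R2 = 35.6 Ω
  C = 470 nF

Step 1 — Angular frequency: ω = 2π·f = 2π·1000 = 6283 rad/s.
Step 2 — Component impedances:
  R1: Z = R = 186 Ω
  R2: Z = R = 35.6 Ω
  C: Z = 1/(jωC) = -j/(ω·C) = 0 - j338.6 Ω
Step 3 — Parallel branch: R2 || C = 1/(1/R2 + 1/C) = 35.21 - j3.702 Ω.
Step 4 — Series with R1: Z_total = R1 + (R2 || C) = 221.2 - j3.702 Ω = 221.2∠-1.0° Ω.

Z = 221.2 - j3.702 Ω = 221.2∠-1.0° Ω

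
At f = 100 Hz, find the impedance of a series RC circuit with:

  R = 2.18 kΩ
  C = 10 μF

Step 1 — Angular frequency: ω = 2π·f = 2π·100 = 628.3 rad/s.
Step 2 — Component impedances:
  R: Z = R = 2180 Ω
  C: Z = 1/(jωC) = -j/(ω·C) = 0 - j159.2 Ω
Step 3 — Series combination: Z_total = R + C = 2180 - j159.2 Ω = 2186∠-4.2° Ω.

Z = 2180 - j159.2 Ω = 2186∠-4.2° Ω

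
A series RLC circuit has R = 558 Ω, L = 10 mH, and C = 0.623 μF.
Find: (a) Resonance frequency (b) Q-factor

Step 1 — Resonance condition Im(Z)=0 gives ω₀ = 1/√(LC).
Step 2 — ω₀ = 1/√(0.01·6.23e-07) = 1.267e+04 rad/s.
Step 3 — f₀ = ω₀/(2π) = 2016 Hz.
Step 4 — Series Q: Q = ω₀L/R = 1.267e+04·0.01/558 = 0.2271.

(a) f₀ = 2016 Hz  (b) Q = 0.2271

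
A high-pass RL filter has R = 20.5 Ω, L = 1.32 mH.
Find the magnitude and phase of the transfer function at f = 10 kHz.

Step 1 — Angular frequency: ω = 2π·1e+04 = 6.283e+04 rad/s.
Step 2 — Transfer function: H(jω) = jωL/(R + jωL).
Step 3 — Numerator jωL = j·82.94; denominator R + jωL = 20.5 + j82.94.
Step 4 — H = 0.9424 + j0.2329.
Step 5 — Magnitude: |H| = 0.9708 (-0.3 dB); phase: φ = 13.9°.

|H| = 0.9708 (-0.3 dB), φ = 13.9°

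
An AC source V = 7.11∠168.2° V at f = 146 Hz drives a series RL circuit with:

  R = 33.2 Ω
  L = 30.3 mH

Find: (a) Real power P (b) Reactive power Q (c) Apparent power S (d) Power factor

Step 1 — Angular frequency: ω = 2π·f = 2π·146 = 917.3 rad/s.
Step 2 — Component impedances:
  R: Z = R = 33.2 Ω
  L: Z = jωL = j·917.3·0.0303 = 0 + j27.8 Ω
Step 3 — Series combination: Z_total = R + L = 33.2 + j27.8 Ω = 43.3∠39.9° Ω.
Step 4 — Source phasor: V = 7.11∠168.2° V = -6.96 + j1.454 V.
Step 5 — Current: I = V / Z = -0.1017 + j0.1289 A = 0.1642∠128.3° A.
Step 6 — Complex power: S = V·I* = 0.8952 + j0.7495 VA.
Step 7 — Real power: P = Re(S) = 0.8952 W.
Step 8 — Reactive power: Q = Im(S) = 0.7495 VAR.
Step 9 — Apparent power: |S| = 1.168 VA.
Step 10 — Power factor: PF = P/|S| = 0.7668 (lagging).

(a) P = 0.8952 W  (b) Q = 0.7495 VAR  (c) S = 1.168 VA  (d) PF = 0.7668 (lagging)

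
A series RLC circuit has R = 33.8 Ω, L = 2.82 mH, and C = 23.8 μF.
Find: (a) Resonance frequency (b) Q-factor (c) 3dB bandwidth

Step 1 — Resonance condition Im(Z)=0 gives ω₀ = 1/√(LC).
Step 2 — ω₀ = 1/√(0.00282·2.38e-05) = 3860 rad/s.
Step 3 — f₀ = ω₀/(2π) = 614.3 Hz.
Step 4 — Series Q: Q = ω₀L/R = 3860·0.00282/33.8 = 0.322.
Step 5 — 3dB bandwidth: Δω = ω₀/Q = 1.199e+04 rad/s; BW = Δω/(2π) = 1908 Hz.

(a) f₀ = 614.3 Hz  (b) Q = 0.322  (c) BW = 1908 Hz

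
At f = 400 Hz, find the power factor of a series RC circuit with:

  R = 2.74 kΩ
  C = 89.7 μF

Step 1 — Angular frequency: ω = 2π·f = 2π·400 = 2513 rad/s.
Step 2 — Component impedances:
  R: Z = R = 2740 Ω
  C: Z = 1/(jωC) = -j/(ω·C) = 0 - j4.436 Ω
Step 3 — Series combination: Z_total = R + C = 2740 - j4.436 Ω = 2740∠-0.1° Ω.
Step 4 — Power factor: PF = cos(φ) = Re(Z)/|Z| = 2740/2740 = 1.
Step 5 — Type: Im(Z) = -4.436 ⇒ leading (phase φ = -0.1°).

PF = 1 (leading, φ = -0.1°)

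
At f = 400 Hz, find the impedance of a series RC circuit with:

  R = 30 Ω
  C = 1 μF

Step 1 — Angular frequency: ω = 2π·f = 2π·400 = 2513 rad/s.
Step 2 — Component impedances:
  R: Z = R = 30 Ω
  C: Z = 1/(jωC) = -j/(ω·C) = 0 - j397.9 Ω
Step 3 — Series combination: Z_total = R + C = 30 - j397.9 Ω = 399∠-85.7° Ω.

Z = 30 - j397.9 Ω = 399∠-85.7° Ω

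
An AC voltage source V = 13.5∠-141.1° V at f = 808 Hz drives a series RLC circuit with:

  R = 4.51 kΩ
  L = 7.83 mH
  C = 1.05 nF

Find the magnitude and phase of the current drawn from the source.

Step 1 — Angular frequency: ω = 2π·f = 2π·808 = 5077 rad/s.
Step 2 — Component impedances:
  R: Z = R = 4510 Ω
  L: Z = jωL = j·5077·0.00783 = 0 + j39.75 Ω
  C: Z = 1/(jωC) = -j/(ω·C) = 0 - j1.876e+05 Ω
Step 3 — Series combination: Z_total = R + L + C = 4510 - j1.876e+05 Ω = 1.876e+05∠-88.6° Ω.
Step 4 — Source phasor: V = 13.5∠-141.1° V = -10.51 - j8.478 V.
Step 5 — Ohm's law: I = V / Z_total = (-10.51 - j8.478) / (4510 - j1.876e+05) = 4.383e-05 - j5.707e-05 A.
Step 6 — Convert to polar: |I| = 7.196e-05 A, ∠I = -52.5°.

I = 7.196e-05∠-52.5° A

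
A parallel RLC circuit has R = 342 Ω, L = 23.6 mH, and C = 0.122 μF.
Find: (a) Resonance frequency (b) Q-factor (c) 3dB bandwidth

Step 1 — Resonance: ω₀ = 1/√(LC) = 1/√(0.0236·1.22e-07) = 1.864e+04 rad/s.
Step 2 — f₀ = ω₀/(2π) = 2966 Hz.
Step 3 — Parallel Q: Q = R/(ω₀L) = 342/(1.864e+04·0.0236) = 0.7776.
Step 4 — Bandwidth: Δω = ω₀/Q = 2.397e+04 rad/s; BW = Δω/(2π) = 3814 Hz.

(a) f₀ = 2966 Hz  (b) Q = 0.7776  (c) BW = 3814 Hz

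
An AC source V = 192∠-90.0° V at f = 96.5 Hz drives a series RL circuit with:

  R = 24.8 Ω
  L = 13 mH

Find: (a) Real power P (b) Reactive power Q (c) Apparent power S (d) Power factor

Step 1 — Angular frequency: ω = 2π·f = 2π·96.5 = 606.3 rad/s.
Step 2 — Component impedances:
  R: Z = R = 24.8 Ω
  L: Z = jωL = j·606.3·0.013 = 0 + j7.882 Ω
Step 3 — Series combination: Z_total = R + L = 24.8 + j7.882 Ω = 26.02∠17.6° Ω.
Step 4 — Source phasor: V = 192∠-90.0° V = 0 - j192 V.
Step 5 — Current: I = V / Z = -2.235 - j7.032 A = 7.378∠-107.6° A.
Step 6 — Complex power: S = V·I* = 1350 + j429.1 VA.
Step 7 — Real power: P = Re(S) = 1350 W.
Step 8 — Reactive power: Q = Im(S) = 429.1 VAR.
Step 9 — Apparent power: |S| = 1417 VA.
Step 10 — Power factor: PF = P/|S| = 0.953 (lagging).

(a) P = 1350 W  (b) Q = 429.1 VAR  (c) S = 1417 VA  (d) PF = 0.953 (lagging)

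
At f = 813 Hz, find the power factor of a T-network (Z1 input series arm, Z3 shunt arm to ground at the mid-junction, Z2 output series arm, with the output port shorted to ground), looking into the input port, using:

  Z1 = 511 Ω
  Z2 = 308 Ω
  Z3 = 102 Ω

Step 1 — Angular frequency: ω = 2π·f = 2π·813 = 5108 rad/s.
Step 2 — Component impedances:
  Z1: Z = R = 511 Ω
  Z2: Z = R = 308 Ω
  Z3: Z = R = 102 Ω
Step 3 — With the output port shorted to ground, the output series arm Z2 runs from the junction to ground; the shunt arm Z3 also runs from the junction to ground. They appear in parallel: Z3 || Z2 = 76.62 Ω.
Step 4 — Series with input arm Z1: Z_in = Z1 + (Z3 || Z2) = 587.6 Ω = 587.6∠0.0° Ω.
Step 5 — Power factor: PF = cos(φ) = Re(Z)/|Z| = 587.6/587.6 = 1.
Step 6 — Type: Im(Z) = 0 ⇒ unity (phase φ = 0.0°).

PF = 1 (unity, φ = 0.0°)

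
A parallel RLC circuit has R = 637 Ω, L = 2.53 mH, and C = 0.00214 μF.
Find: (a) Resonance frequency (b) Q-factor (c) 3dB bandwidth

Step 1 — Resonance: ω₀ = 1/√(LC) = 1/√(0.00253·2.14e-09) = 4.298e+05 rad/s.
Step 2 — f₀ = ω₀/(2π) = 6.84e+04 Hz.
Step 3 — Parallel Q: Q = R/(ω₀L) = 637/(4.298e+05·0.00253) = 0.5858.
Step 4 — Bandwidth: Δω = ω₀/Q = 7.336e+05 rad/s; BW = Δω/(2π) = 1.168e+05 Hz.

(a) f₀ = 6.84e+04 Hz  (b) Q = 0.5858  (c) BW = 1.168e+05 Hz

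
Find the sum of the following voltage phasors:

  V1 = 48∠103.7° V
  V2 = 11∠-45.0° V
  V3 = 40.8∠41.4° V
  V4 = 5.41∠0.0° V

Step 1 — Convert each phasor to rectangular form:
  V1 = 48·(cos(103.7°) + j·sin(103.7°)) = -11.37 + j46.63 V
  V2 = 11·(cos(-45.0°) + j·sin(-45.0°)) = 7.778 - j7.778 V
  V3 = 40.8·(cos(41.4°) + j·sin(41.4°)) = 30.6 + j26.98 V
  V4 = 5.41·(cos(0.0°) + j·sin(0.0°)) = 5.41 V
Step 2 — Sum components: V_total = 32.42 + j65.84 V.
Step 3 — Convert to polar: |V_total| = 73.39 V, ∠V_total = 63.8°.

V_total = 73.39∠63.8° V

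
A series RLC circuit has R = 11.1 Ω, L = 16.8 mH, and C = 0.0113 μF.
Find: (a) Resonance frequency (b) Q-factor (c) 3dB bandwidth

Step 1 — Resonance: ω₀ = 1/√(LC) = 1/√(0.0168·1.13e-08) = 7.258e+04 rad/s.
Step 2 — f₀ = ω₀/(2π) = 1.155e+04 Hz.
Step 3 — Series Q: Q = ω₀L/R = 7.258e+04·0.0168/11.1 = 109.8.
Step 4 — Bandwidth: Δω = ω₀/Q = 660.7 rad/s; BW = Δω/(2π) = 105.2 Hz.

(a) f₀ = 1.155e+04 Hz  (b) Q = 109.8  (c) BW = 105.2 Hz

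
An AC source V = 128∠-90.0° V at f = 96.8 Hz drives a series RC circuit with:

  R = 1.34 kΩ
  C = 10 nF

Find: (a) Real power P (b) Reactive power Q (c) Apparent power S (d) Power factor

Step 1 — Angular frequency: ω = 2π·f = 2π·96.8 = 608.2 rad/s.
Step 2 — Component impedances:
  R: Z = R = 1340 Ω
  C: Z = 1/(jωC) = -j/(ω·C) = 0 - j1.644e+05 Ω
Step 3 — Series combination: Z_total = R + C = 1340 - j1.644e+05 Ω = 1.644e+05∠-89.5° Ω.
Step 4 — Source phasor: V = 128∠-90.0° V = 0 - j128 V.
Step 5 — Current: I = V / Z = 0.0007785 - j6.344e-06 A = 0.0007785∠-0.5° A.
Step 6 — Complex power: S = V·I* = 0.0008121 - j0.09964 VA.
Step 7 — Real power: P = Re(S) = 0.0008121 W.
Step 8 — Reactive power: Q = Im(S) = -0.09964 VAR.
Step 9 — Apparent power: |S| = 0.09965 VA.
Step 10 — Power factor: PF = P/|S| = 0.00815 (leading).

(a) P = 0.0008121 W  (b) Q = -0.09964 VAR  (c) S = 0.09965 VA  (d) PF = 0.00815 (leading)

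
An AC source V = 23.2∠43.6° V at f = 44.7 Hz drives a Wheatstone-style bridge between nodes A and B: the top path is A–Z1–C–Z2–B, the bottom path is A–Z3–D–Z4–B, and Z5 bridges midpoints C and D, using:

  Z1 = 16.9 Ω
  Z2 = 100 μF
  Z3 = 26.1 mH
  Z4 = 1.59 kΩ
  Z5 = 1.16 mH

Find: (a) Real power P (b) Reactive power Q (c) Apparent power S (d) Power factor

Step 1 — Angular frequency: ω = 2π·f = 2π·44.7 = 280.9 rad/s.
Step 2 — Component impedances:
  Z1: Z = R = 16.9 Ω
  Z2: Z = 1/(jωC) = -j/(ω·C) = 0 - j35.61 Ω
  Z3: Z = jωL = j·280.9·0.0261 = 0 + j7.33 Ω
  Z4: Z = R = 1590 Ω
  Z5: Z = jωL = j·280.9·0.00116 = 0 + j0.3258 Ω
Step 3 — Bridge requires nodal analysis (the Z5 bridge couples midpoints C and D, so the two paths cannot be reduced to a simple series/parallel combination). Setting node B to ground and injecting 1 A at node A, the 3-node admittance system at A, C, D solves to V_A = Z_AB = 3.663 - j29.23 Ω = 29.46∠-82.9° Ω.
Step 4 — Source phasor: V = 23.2∠43.6° V = 16.8 + j16 V.
Step 5 — Current: I = V / Z = -0.468 + j0.6334 A = 0.7876∠126.5° A.
Step 6 — Complex power: S = V·I* = 2.272 - j18.13 VA.
Step 7 — Real power: P = Re(S) = 2.272 W.
Step 8 — Reactive power: Q = Im(S) = -18.13 VAR.
Step 9 — Apparent power: |S| = 18.27 VA.
Step 10 — Power factor: PF = P/|S| = 0.1243 (leading).

(a) P = 2.272 W  (b) Q = -18.13 VAR  (c) S = 18.27 VA  (d) PF = 0.1243 (leading)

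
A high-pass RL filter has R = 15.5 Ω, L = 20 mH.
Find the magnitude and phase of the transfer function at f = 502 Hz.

Step 1 — Angular frequency: ω = 2π·502 = 3154 rad/s.
Step 2 — Transfer function: H(jω) = jωL/(R + jωL).
Step 3 — Numerator jωL = j·63.08; denominator R + jωL = 15.5 + j63.08.
Step 4 — H = 0.9431 + j0.2317.
Step 5 — Magnitude: |H| = 0.9711 (-0.3 dB); phase: φ = 13.8°.

|H| = 0.9711 (-0.3 dB), φ = 13.8°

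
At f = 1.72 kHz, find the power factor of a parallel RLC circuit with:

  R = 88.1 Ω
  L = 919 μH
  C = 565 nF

Step 1 — Angular frequency: ω = 2π·f = 2π·1720 = 1.081e+04 rad/s.
Step 2 — Component impedances:
  R: Z = R = 88.1 Ω
  L: Z = jωL = j·1.081e+04·0.000919 = 0 + j9.932 Ω
  C: Z = 1/(jωC) = -j/(ω·C) = 0 - j163.8 Ω
Step 3 — Parallel combination: 1/Z_total = 1/R + 1/L + 1/C; Z_total = 1.251 + j10.42 Ω = 10.5∠83.2° Ω.
Step 4 — Power factor: PF = cos(φ) = Re(Z)/|Z| = 1.25084/10.4976 = 0.1192.
Step 5 — Type: Im(Z) = 10.42 ⇒ lagging (phase φ = 83.2°).

PF = 0.1192 (lagging, φ = 83.2°)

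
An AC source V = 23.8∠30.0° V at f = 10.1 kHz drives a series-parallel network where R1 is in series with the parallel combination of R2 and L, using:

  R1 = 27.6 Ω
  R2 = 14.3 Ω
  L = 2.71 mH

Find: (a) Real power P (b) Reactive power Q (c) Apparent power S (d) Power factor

Step 1 — Angular frequency: ω = 2π·f = 2π·1.01e+04 = 6.346e+04 rad/s.
Step 2 — Component impedances:
  R1: Z = R = 27.6 Ω
  R2: Z = R = 14.3 Ω
  L: Z = jωL = j·6.346e+04·0.00271 = 0 + j172 Ω
Step 3 — Parallel branch: R2 || L = 1/(1/R2 + 1/L) = 14.2 + j1.181 Ω.
Step 4 — Series with R1: Z_total = R1 + (R2 || L) = 41.8 + j1.181 Ω = 41.82∠1.6° Ω.
Step 5 — Source phasor: V = 23.8∠30.0° V = 20.61 + j11.9 V.
Step 6 — Current: I = V / Z = 0.5007 + j0.2705 A = 0.5691∠28.4° A.
Step 7 — Complex power: S = V·I* = 13.54 + j0.3825 VA.
Step 8 — Real power: P = Re(S) = 13.54 W.
Step 9 — Reactive power: Q = Im(S) = 0.3825 VAR.
Step 10 — Apparent power: |S| = 13.55 VA.
Step 11 — Power factor: PF = P/|S| = 0.9996 (lagging).

(a) P = 13.54 W  (b) Q = 0.3825 VAR  (c) S = 13.55 VA  (d) PF = 0.9996 (lagging)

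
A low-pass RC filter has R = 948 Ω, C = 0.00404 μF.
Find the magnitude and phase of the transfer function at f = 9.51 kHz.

Step 1 — Angular frequency: ω = 2π·9510 = 5.975e+04 rad/s.
Step 2 — Transfer function: H(jω) = 1/(1 + jωRC).
Step 3 — Denominator: 1 + jωRC = 1 + j·5.975e+04·948·4.04e-09 = 1 + j0.2288.
Step 4 — H = 0.9502 - j0.2175.
Step 5 — Magnitude: |H| = 0.9748 (-0.2 dB); phase: φ = -12.9°.

|H| = 0.9748 (-0.2 dB), φ = -12.9°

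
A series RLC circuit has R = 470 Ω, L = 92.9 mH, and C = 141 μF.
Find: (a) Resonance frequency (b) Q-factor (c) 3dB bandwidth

Step 1 — Resonance condition Im(Z)=0 gives ω₀ = 1/√(LC).
Step 2 — ω₀ = 1/√(0.0929·0.000141) = 276.3 rad/s.
Step 3 — f₀ = ω₀/(2π) = 43.97 Hz.
Step 4 — Series Q: Q = ω₀L/R = 276.3·0.0929/470 = 0.05461.
Step 5 — 3dB bandwidth: Δω = ω₀/Q = 5059 rad/s; BW = Δω/(2π) = 805.2 Hz.

(a) f₀ = 43.97 Hz  (b) Q = 0.05461  (c) BW = 805.2 Hz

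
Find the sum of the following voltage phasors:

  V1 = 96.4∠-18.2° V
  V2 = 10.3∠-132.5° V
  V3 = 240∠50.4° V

Step 1 — Convert each phasor to rectangular form:
  V1 = 96.4·(cos(-18.2°) + j·sin(-18.2°)) = 91.58 - j30.11 V
  V2 = 10.3·(cos(-132.5°) + j·sin(-132.5°)) = -6.959 - j7.594 V
  V3 = 240·(cos(50.4°) + j·sin(50.4°)) = 153 + j184.9 V
Step 2 — Sum components: V_total = 237.6 + j147.2 V.
Step 3 — Convert to polar: |V_total| = 279.5 V, ∠V_total = 31.8°.

V_total = 279.5∠31.8° V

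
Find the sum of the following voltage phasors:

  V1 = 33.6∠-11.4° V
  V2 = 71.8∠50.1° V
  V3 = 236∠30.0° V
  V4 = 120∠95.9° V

Step 1 — Convert each phasor to rectangular form:
  V1 = 33.6·(cos(-11.4°) + j·sin(-11.4°)) = 32.94 - j6.641 V
  V2 = 71.8·(cos(50.1°) + j·sin(50.1°)) = 46.06 + j55.08 V
  V3 = 236·(cos(30.0°) + j·sin(30.0°)) = 204.4 + j118 V
  V4 = 120·(cos(95.9°) + j·sin(95.9°)) = -12.34 + j119.4 V
Step 2 — Sum components: V_total = 271 + j285.8 V.
Step 3 — Convert to polar: |V_total| = 393.9 V, ∠V_total = 46.5°.

V_total = 393.9∠46.5° V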